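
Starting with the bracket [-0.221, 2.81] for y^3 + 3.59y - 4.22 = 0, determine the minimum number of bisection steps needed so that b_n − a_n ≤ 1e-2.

Initial width b − a = 2.81 − -0.221 = 3.031000.
After n steps the width is (b−a)/2^n; need (b−a)/2^n ≤ 1e-2.
So n ≥ log₂(3.031000/1e-2) = log₂(303.1000) ≈ 8.2437.
Hence n = 9.

9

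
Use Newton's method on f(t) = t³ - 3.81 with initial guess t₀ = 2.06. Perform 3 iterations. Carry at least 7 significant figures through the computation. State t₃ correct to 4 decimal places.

f'(t) = 3t²
t_0 = 2.060000: f = 4.931816, f' = 12.730800 → t_1 = 2.060000 - (4.931816)/(12.730800) = 1.672608
t_1 = 1.672608: f = 0.869314, f' = 8.392848 → t_2 = 1.672608 - (0.869314)/(8.392848) = 1.569030
t_2 = 1.569030: f = 0.052722, f' = 7.385562 → t_3 = 1.569030 - (0.052722)/(7.385562) = 1.561891

1.5619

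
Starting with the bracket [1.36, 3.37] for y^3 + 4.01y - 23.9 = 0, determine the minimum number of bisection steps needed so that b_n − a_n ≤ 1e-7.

Initial width b − a = 3.37 − 1.36 = 2.010000.
After n steps the width is (b−a)/2^n; need (b−a)/2^n ≤ 1e-7.
So n ≥ log₂(2.010000/1e-7) = log₂(20100000.0000) ≈ 24.2607.
Hence n = 25.

25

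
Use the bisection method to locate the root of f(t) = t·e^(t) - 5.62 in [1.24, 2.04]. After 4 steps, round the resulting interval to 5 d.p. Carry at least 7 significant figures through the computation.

f(1.240000) = -1.335039, f(2.040000) = 10.068843 (opposite signs)
step 1: m = 1.640000, f(m) = 2.834478 > 0 → root in [1.240000, 1.640000]
step 2: m = 1.440000, f(m) = 0.457802 > 0 → root in [1.240000, 1.440000]
step 3: m = 1.340000, f(m) = -0.502482 < 0 → root in [1.340000, 1.440000]
step 4: m = 1.390000, f(m) = -0.039358 < 0 → root in [1.390000, 1.440000]

[1.39000, 1.44000]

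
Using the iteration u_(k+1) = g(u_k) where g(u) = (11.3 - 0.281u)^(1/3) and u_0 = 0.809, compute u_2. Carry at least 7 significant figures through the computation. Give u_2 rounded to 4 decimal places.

u_1 = g(0.809000) = 2.228867
u_2 = g(2.228867) = 2.201768

2.2018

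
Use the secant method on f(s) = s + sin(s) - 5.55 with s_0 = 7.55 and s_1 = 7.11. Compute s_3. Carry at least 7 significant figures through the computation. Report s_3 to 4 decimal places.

5.9037

Secant update: s_(k+1) = s_k − f(s_k)·(s_k − s_(k-1))/(f(s_k) − f(s_(k-1))).
f(s_0) = 2.954152, f(s_1) = 2.295778
s_2 = 7.110000 - (2.295778)·(7.110000 - 7.550000)/(2.295778 - (2.954152)) = 5.575702; f(s_2) = -0.624221
s_3 = 5.575702 - (-0.624221)·(5.575702 - 7.110000)/(-0.624221 - (2.295778)) = 5.903696; f(s_3) = -0.016751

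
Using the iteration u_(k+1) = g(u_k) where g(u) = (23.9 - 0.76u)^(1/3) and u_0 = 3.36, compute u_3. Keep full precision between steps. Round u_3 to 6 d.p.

2.792548

u_1 = g(3.360000) = 2.774011
u_2 = g(2.774011) = 2.793170
u_3 = g(2.793170) = 2.792548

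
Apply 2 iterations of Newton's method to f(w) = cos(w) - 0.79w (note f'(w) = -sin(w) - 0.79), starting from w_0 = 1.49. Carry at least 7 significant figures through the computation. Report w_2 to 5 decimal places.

0.84275

w_0 = 1.490000: f = -1.096392, f' = -1.786738 → w_1 = 1.490000 - (-1.096392)/(-1.786738) = 0.876372
w_1 = 0.876372: f = -0.052391, f' = -1.558423 → w_2 = 0.876372 - (-0.052391)/(-1.558423) = 0.842754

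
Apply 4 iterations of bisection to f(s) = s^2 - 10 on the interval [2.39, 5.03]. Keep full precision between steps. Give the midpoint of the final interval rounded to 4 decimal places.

f(2.390000) = -4.287900, f(5.030000) = 15.300900 (opposite signs)
step 1: m = 3.710000, f(m) = 3.764100 > 0 → root in [2.390000, 3.710000]
step 2: m = 3.050000, f(m) = -0.697500 < 0 → root in [3.050000, 3.710000]
step 3: m = 3.380000, f(m) = 1.424400 > 0 → root in [3.050000, 3.380000]
step 4: m = 3.215000, f(m) = 0.336225 > 0 → root in [3.050000, 3.215000]
Midpoint of [3.050000, 3.215000] = 3.132500

3.1325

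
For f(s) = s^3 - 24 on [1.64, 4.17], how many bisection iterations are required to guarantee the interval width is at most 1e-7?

25

Initial width b − a = 4.17 − 1.64 = 2.530000.
After n steps the width is (b−a)/2^n; need (b−a)/2^n ≤ 1e-7.
So n ≥ log₂(2.530000/1e-7) = log₂(25300000.0000) ≈ 24.5926.
Hence n = 25.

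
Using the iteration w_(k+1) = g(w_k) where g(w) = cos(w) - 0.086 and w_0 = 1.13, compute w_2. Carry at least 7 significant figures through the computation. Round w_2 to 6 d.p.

w_1 = g(1.130000) = 0.340660
w_2 = g(0.340660) = 0.856534

0.856534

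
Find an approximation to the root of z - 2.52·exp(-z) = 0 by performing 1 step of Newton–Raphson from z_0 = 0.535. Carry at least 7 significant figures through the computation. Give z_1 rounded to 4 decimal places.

f'(z) = 1 + 2.52·exp(-z)
z_0 = 0.535000: f = -0.940887, f' = 2.475887 → z_1 = 0.535000 - (-0.940887)/(2.475887) = 0.915020

0.9150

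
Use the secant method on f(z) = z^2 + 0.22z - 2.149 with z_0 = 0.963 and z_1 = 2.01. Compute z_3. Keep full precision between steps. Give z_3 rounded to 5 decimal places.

f(z_0) = -1.009771, f(z_1) = 2.333300
z_2 = 2.010000 - (2.333300)·(2.010000 - 0.963000)/(2.333300 - (-1.009771)) = 1.279245; f(z_2) = -0.231098
z_3 = 1.279245 - (-0.231098)·(1.279245 - 2.010000)/(-0.231098 - (2.333300)) = 1.345099; f(z_3) = -0.043786

1.34510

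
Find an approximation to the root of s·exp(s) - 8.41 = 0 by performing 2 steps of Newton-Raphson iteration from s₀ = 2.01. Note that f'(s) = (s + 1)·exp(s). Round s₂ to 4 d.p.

1.6409

s_0 = 2.010000: f = 6.591268, f' = 22.464585 → s_1 = 2.010000 - (6.591268)/(22.464585) = 1.716593
s_1 = 1.716593: f = 1.143756, f' = 15.119290 → s_2 = 1.716593 - (1.143756)/(15.119290) = 1.640944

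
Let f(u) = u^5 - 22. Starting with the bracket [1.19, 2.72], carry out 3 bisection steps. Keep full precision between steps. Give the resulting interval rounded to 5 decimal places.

[1.76375, 1.95500]

f(1.190000) = -19.613646, f(2.720000) = 126.882797 (opposite signs)
step 1: m = 1.955000, f(m) = 6.558396 > 0 → root in [1.190000, 1.955000]
step 2: m = 1.572500, f(m) = -12.384912 < 0 → root in [1.572500, 1.955000]
step 3: m = 1.763750, f(m) = -4.931902 < 0 → root in [1.763750, 1.955000]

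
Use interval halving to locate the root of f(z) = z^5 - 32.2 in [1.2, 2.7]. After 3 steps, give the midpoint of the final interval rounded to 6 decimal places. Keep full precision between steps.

2.043750

f(1.200000) = -29.711680, f(2.700000) = 111.289070 (opposite signs)
step 1: m = 1.950000, f(m) = -4.004938 < 0 → root in [1.950000, 2.700000]
step 2: m = 2.325000, f(m) = 35.738317 > 0 → root in [1.950000, 2.325000]
step 3: m = 2.137500, f(m) = 12.420108 > 0 → root in [1.950000, 2.137500]
Midpoint of [1.950000, 2.137500] = 2.043750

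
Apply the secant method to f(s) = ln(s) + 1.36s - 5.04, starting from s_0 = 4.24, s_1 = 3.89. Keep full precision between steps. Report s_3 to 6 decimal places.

2.919220

f(s_0) = 2.170963, f(s_1) = 1.608809
s_2 = 3.890000 - (1.608809)·(3.890000 - 4.240000)/(1.608809 - (2.170963)) = 2.888347; f(s_2) = -0.051163
s_3 = 2.888347 - (-0.051163)·(2.888347 - 3.890000)/(-0.051163 - (1.608809)) = 2.919220; f(s_3) = 0.001456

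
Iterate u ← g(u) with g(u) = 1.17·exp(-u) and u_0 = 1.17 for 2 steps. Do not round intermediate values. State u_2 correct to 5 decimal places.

0.81373

u_1 = g(1.170000) = 0.363129
u_2 = g(0.363129) = 0.813731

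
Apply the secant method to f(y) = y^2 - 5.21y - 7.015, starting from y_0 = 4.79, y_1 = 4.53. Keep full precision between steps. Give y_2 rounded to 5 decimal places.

Secant update: y_(k+1) = y_k − f(y_k)·(y_k − y_(k-1))/(f(y_k) − f(y_(k-1))).
f(y_0) = -9.026800, f(y_1) = -10.095400
y_2 = 4.530000 - (-10.095400)·(4.530000 - 4.790000)/(-10.095400 - (-9.026800)) = 6.986302; f(y_2) = 5.394780

6.98630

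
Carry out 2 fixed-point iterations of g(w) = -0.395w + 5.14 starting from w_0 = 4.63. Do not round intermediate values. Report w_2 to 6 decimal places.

3.832096

w_1 = g(4.630000) = 3.311150
w_2 = g(3.311150) = 3.832096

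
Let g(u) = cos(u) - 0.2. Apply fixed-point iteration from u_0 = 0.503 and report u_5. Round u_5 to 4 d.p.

0.6230

u_1 = g(0.503000) = 0.676140
u_2 = g(0.676140) = 0.579994
u_3 = g(0.579994) = 0.636466
u_4 = g(0.636466) = 0.604201
u_5 = g(0.604201) = 0.622956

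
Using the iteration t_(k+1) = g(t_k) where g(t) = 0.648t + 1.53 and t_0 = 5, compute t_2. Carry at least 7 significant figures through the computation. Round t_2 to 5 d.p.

t_1 = g(5.000000) = 4.770000
t_2 = g(4.770000) = 4.620960

4.62096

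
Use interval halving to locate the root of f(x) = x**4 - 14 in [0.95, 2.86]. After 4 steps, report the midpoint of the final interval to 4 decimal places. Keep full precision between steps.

1.9647

f(0.950000) = -13.185494, f(2.860000) = 52.905856 (opposite signs)
step 1: m = 1.905000, f(m) = -0.830178 < 0 → root in [1.905000, 2.860000]
step 2: m = 2.382500, f(m) = 18.220453 > 0 → root in [1.905000, 2.382500]
step 3: m = 2.143750, f(m) = 7.120128 > 0 → root in [1.905000, 2.143750]
step 4: m = 2.024375, f(m) = 2.794376 > 0 → root in [1.905000, 2.024375]
Midpoint of [1.905000, 2.024375] = 1.964687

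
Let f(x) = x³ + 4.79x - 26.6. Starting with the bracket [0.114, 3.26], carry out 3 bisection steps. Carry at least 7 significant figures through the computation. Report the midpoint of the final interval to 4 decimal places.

f(0.114000) = -26.052458, f(3.260000) = 23.661376 (opposite signs)
step 1: m = 1.687000, f(m) = -13.718120 < 0 → root in [1.687000, 3.260000]
step 2: m = 2.473500, f(m) = 0.381438 > 0 → root in [1.687000, 2.473500]
step 3: m = 2.080250, f(m) = -7.633445 < 0 → root in [2.080250, 2.473500]
Midpoint of [2.080250, 2.473500] = 2.276875

2.2769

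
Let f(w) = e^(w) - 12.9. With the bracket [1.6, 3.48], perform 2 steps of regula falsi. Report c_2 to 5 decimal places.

2.38745

f(1.600000) = -7.946968, f(3.480000) = 19.559722
step 1: c = 2.143151, f(c) = -4.373734 < 0 → new bracket [2.143151, 3.480000]
step 2: c = 2.387455, f(c) = -2.014249 < 0 → new bracket [2.387455, 3.480000]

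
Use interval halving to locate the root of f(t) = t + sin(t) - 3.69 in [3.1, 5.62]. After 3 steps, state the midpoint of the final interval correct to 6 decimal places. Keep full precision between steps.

f(3.100000) = -0.548419, f(5.620000) = 1.314370 (opposite signs)
step 1: m = 4.360000, f(m) = -0.268551 < 0 → root in [4.360000, 5.620000]
step 2: m = 4.990000, f(m) = 0.338287 > 0 → root in [4.360000, 4.990000]
step 3: m = 4.675000, f(m) = -0.014301 < 0 → root in [4.675000, 4.990000]
Midpoint of [4.675000, 4.990000] = 4.832500

4.832500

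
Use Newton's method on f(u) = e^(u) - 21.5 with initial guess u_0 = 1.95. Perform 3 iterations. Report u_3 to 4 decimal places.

3.1173

f'(u) = e^(u)
u_0 = 1.950000: f = -14.471312, f' = 7.028688 → u_1 = 1.950000 - (-14.471312)/(7.028688) = 4.008893
u_1 = 4.008893: f = 33.585831, f' = 55.085831 → u_2 = 4.008893 - (33.585831)/(55.085831) = 3.399193
u_2 = 3.399193: f = 8.439915, f' = 29.939915 → u_3 = 3.399193 - (8.439915)/(29.939915) = 3.117297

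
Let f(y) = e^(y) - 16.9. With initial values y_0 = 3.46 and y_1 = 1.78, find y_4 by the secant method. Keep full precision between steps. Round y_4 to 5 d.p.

2.78968

Secant update: y_(k+1) = y_k − f(y_k)·(y_k − y_(k-1))/(f(y_k) − f(y_(k-1))).
f(y_0) = 14.916977, f(y_1) = -10.970144
y_2 = 1.780000 - (-10.970144)·(1.780000 - 3.460000)/(-10.970144 - (14.916977)) = 2.491931; f(y_2) = -4.815412
y_3 = 2.491931 - (-4.815412)·(2.491931 - 1.780000)/(-4.815412 - (-10.970144)) = 3.048940; f(y_3) = 4.192972
y_4 = 3.048940 - (4.192972)·(3.048940 - 2.491931)/(4.192972 - (-4.815412)) = 2.789679; f(y_4) = -0.624208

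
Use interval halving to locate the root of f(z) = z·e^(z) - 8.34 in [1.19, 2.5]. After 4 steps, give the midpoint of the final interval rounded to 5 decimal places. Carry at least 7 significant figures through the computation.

f(1.190000) = -4.428373, f(2.500000) = 22.116235 (opposite signs)
step 1: m = 1.845000, f(m) = 3.335344 > 0 → root in [1.190000, 1.845000]
step 2: m = 1.517500, f(m) = -1.418972 < 0 → root in [1.517500, 1.845000]
step 3: m = 1.681250, f(m) = 0.692124 > 0 → root in [1.517500, 1.681250]
step 4: m = 1.599375, f(m) = -0.423193 < 0 → root in [1.599375, 1.681250]
Midpoint of [1.599375, 1.681250] = 1.640312

1.64031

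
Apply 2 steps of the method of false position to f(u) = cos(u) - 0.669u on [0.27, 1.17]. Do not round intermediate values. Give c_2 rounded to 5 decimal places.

0.91135

f(0.270000) = 0.783141, f(1.170000) = -0.392578
step 1: c = 0.869486, f(c) = 0.063534 > 0 → new bracket [0.869486, 1.170000]
step 2: c = 0.911346, f(c) = 0.002993 > 0 → new bracket [0.911346, 1.170000]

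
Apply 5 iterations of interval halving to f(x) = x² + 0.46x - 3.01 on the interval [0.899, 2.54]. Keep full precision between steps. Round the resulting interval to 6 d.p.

f(0.899000) = -1.788259, f(2.540000) = 4.610000 (opposite signs)
step 1: m = 1.719500, f(m) = 0.737650 > 0 → root in [0.899000, 1.719500]
step 2: m = 1.309250, f(m) = -0.693609 < 0 → root in [1.309250, 1.719500]
step 3: m = 1.514375, f(m) = -0.020056 < 0 → root in [1.514375, 1.719500]
step 4: m = 1.616938, f(m) = 0.348278 > 0 → root in [1.514375, 1.616938]
step 5: m = 1.565656, f(m) = 0.161481 > 0 → root in [1.514375, 1.565656]

[1.514375, 1.565656]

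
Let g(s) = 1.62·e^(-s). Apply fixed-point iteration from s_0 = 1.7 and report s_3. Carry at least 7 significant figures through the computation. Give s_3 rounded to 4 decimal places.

s_1 = g(1.700000) = 0.295947
s_2 = g(0.295947) = 1.204999
s_3 = g(1.204999) = 0.485501

0.4855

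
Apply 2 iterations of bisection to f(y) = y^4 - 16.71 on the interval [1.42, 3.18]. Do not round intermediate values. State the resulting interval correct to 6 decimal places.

f(1.420000) = -12.644131, f(3.180000) = 85.550634 (opposite signs)
step 1: m = 2.300000, f(m) = 11.274100 > 0 → root in [1.420000, 2.300000]
step 2: m = 1.860000, f(m) = -4.741168 < 0 → root in [1.860000, 2.300000]

[1.860000, 2.300000]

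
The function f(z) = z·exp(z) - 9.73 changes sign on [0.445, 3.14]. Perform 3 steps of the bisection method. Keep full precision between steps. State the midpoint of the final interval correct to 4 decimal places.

1.6241

f(0.445000) = -9.035582, f(3.140000) = 62.816142 (opposite signs)
step 1: m = 1.792500, f(m) = 1.032967 > 0 → root in [0.445000, 1.792500]
step 2: m = 1.118750, f(m) = -6.305478 < 0 → root in [1.118750, 1.792500]
step 3: m = 1.455625, f(m) = -3.489500 < 0 → root in [1.455625, 1.792500]
Midpoint of [1.455625, 1.792500] = 1.624062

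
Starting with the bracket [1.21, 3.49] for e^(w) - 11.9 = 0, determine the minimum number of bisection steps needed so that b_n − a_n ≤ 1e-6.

Initial width b − a = 3.49 − 1.21 = 2.280000.
After n steps the width is (b−a)/2^n; need (b−a)/2^n ≤ 1e-6.
So n ≥ log₂(2.280000/1e-6) = log₂(2280000.0000) ≈ 21.1206.
Hence n = 22.

22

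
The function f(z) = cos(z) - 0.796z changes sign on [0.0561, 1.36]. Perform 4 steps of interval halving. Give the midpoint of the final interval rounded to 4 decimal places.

0.8303

f(0.056100) = 0.953771, f(1.360000) = -0.873321 (opposite signs)
step 1: m = 0.708050, f(m) = 0.196024 > 0 → root in [0.708050, 1.360000]
step 2: m = 1.034025, f(m) = -0.311720 < 0 → root in [0.708050, 1.034025]
step 3: m = 0.871038, f(m) = -0.049313 < 0 → root in [0.708050, 0.871038]
step 4: m = 0.789544, f(m) = 0.075693 > 0 → root in [0.789544, 0.871038]
Midpoint of [0.789544, 0.871038] = 0.830291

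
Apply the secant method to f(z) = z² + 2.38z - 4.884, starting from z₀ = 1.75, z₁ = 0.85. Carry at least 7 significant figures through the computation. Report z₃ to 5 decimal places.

f(z_0) = 2.343500, f(z_1) = -2.138500
z_2 = 0.850000 - (-2.138500)·(0.850000 - 1.750000)/(-2.138500 - (2.343500)) = 1.279418; f(z_2) = -0.202076
z_3 = 1.279418 - (-0.202076)·(1.279418 - 0.850000)/(-0.202076 - (-2.138500)) = 1.324230; f(z_3) = 0.021251

1.32423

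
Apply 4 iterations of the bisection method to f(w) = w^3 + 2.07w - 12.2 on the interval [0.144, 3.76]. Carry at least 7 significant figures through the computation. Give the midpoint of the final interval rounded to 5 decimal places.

f(0.144000) = -11.898934, f(3.760000) = 48.740576 (opposite signs)
step 1: m = 1.952000, f(m) = -0.721647 < 0 → root in [1.952000, 3.760000]
step 2: m = 2.856000, f(m) = 17.007558 > 0 → root in [1.952000, 2.856000]
step 3: m = 2.404000, f(m) = 6.669515 > 0 → root in [1.952000, 2.404000]
step 4: m = 2.178000, f(m) = 2.640204 > 0 → root in [1.952000, 2.178000]
Midpoint of [1.952000, 2.178000] = 2.065000

2.06500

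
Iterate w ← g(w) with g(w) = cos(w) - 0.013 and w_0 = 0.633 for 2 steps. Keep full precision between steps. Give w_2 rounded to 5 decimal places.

w_1 = g(0.633000) = 0.793256
w_2 = g(0.793256) = 0.688528

0.68853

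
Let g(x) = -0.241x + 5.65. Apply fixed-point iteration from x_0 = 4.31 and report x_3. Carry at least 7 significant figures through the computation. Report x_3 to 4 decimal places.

x_1 = g(4.310000) = 4.611290
x_2 = g(4.611290) = 4.538679
x_3 = g(4.538679) = 4.556178

4.5562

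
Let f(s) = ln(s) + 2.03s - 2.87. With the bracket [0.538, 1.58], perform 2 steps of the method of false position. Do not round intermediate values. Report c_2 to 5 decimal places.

False-position update: c = (a·f(b) − b·f(a))/(f(b) − f(a)); replace the endpoint whose sign matches f(c).
f(0.538000) = -2.397757, f(1.580000) = 0.794825
step 1: c = 1.320584, f(c) = 0.088859 > 0 → new bracket [0.538000, 1.320584]
step 2: c = 1.292618, f(c) = 0.010685 > 0 → new bracket [0.538000, 1.292618]

1.29262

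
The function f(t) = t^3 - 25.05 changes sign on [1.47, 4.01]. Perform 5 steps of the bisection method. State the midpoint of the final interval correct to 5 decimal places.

f(1.470000) = -21.873477, f(4.010000) = 39.431201 (opposite signs)
step 1: m = 2.740000, f(m) = -4.479176 < 0 → root in [2.740000, 4.010000]
step 2: m = 3.375000, f(m) = 13.393359 > 0 → root in [2.740000, 3.375000]
step 3: m = 3.057500, f(m) = 3.532446 > 0 → root in [2.740000, 3.057500]
step 4: m = 2.898750, f(m) = -0.692524 < 0 → root in [2.898750, 3.057500]
step 5: m = 2.978125, f(m) = 1.363671 > 0 → root in [2.898750, 2.978125]
Midpoint of [2.898750, 2.978125] = 2.938438

2.93844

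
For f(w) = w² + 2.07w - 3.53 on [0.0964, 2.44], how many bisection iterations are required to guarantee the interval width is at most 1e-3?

Initial width b − a = 2.44 − 0.0964 = 2.343600.
After n steps the width is (b−a)/2^n; need (b−a)/2^n ≤ 1e-3.
So n ≥ log₂(2.343600/1e-3) = log₂(2343.6000) ≈ 11.1945.
Hence n = 12.

12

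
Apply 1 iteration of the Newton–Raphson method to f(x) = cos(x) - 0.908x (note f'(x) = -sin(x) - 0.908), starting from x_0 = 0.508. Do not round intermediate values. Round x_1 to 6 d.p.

x_0 = 0.508000: f = 0.412455, f' = -1.394431 → x_1 = 0.508000 - (0.412455)/(-1.394431) = 0.803787

0.803787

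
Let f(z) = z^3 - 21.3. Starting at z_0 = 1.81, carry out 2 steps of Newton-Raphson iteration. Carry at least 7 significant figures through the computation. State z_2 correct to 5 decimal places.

f'(z) = 3z^2
z_0 = 1.810000: f = -15.370259, f' = 9.828300 → z_1 = 1.810000 - (-15.370259)/(9.828300) = 3.373878
z_1 = 3.373878: f = 17.105020, f' = 34.149152 → z_2 = 3.373878 - (17.105020)/(34.149152) = 2.872986

2.87299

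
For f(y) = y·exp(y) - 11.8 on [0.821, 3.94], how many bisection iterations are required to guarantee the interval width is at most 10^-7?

25

Initial width b − a = 3.94 − 0.821 = 3.119000.
After n steps the width is (b−a)/2^n; need (b−a)/2^n ≤ 10^-7.
So n ≥ log₂(3.119000/10^-7) = log₂(31190000.0000) ≈ 24.8946.
Hence n = 25.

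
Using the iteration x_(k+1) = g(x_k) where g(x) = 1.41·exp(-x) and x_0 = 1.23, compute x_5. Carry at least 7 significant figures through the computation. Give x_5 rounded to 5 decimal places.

0.62721

x_1 = g(1.230000) = 0.412133
x_2 = g(0.412133) = 0.933753
x_3 = g(0.933753) = 0.554237
x_4 = g(0.554237) = 0.810060
x_5 = g(0.810060) = 0.627212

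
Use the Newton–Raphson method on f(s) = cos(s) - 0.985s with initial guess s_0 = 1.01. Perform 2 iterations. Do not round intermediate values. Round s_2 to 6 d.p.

f'(s) = -sin(s) - 0.985
s_0 = 1.010000: f = -0.462989, f' = -1.831832 → s_1 = 1.010000 - (-0.462989)/(-1.831832) = 0.757253
s_1 = 0.757253: f = -0.019169, f' = -1.671928 → s_2 = 0.757253 - (-0.019169)/(-1.671928) = 0.745788

0.745788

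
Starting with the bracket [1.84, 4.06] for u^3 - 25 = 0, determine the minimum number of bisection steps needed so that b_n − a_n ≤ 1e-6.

Initial width b − a = 4.06 − 1.84 = 2.220000.
After n steps the width is (b−a)/2^n; need (b−a)/2^n ≤ 1e-6.
So n ≥ log₂(2.220000/1e-6) = log₂(2220000.0000) ≈ 21.0821.
Hence n = 22.

22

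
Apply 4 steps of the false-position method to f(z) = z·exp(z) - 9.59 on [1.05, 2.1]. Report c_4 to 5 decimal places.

1.71652

False-position update: c = (a·f(b) − b·f(a))/(f(b) − f(a)); replace the endpoint whose sign matches f(c).
f(1.050000) = -6.589466, f(2.100000) = 7.558957
step 1: c = 1.539025, f(c) = -2.418069 < 0 → new bracket [1.539025, 2.100000]
step 2: c = 1.674985, f(c) = -0.647727 < 0 → new bracket [1.674985, 2.100000]
step 3: c = 1.708530, f(c) = -0.157473 < 0 → new bracket [1.708530, 2.100000]
step 4: c = 1.716519, f(c) = -0.037356 < 0 → new bracket [1.716519, 2.100000]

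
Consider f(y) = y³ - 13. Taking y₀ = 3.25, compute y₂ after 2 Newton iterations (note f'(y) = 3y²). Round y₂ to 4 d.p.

2.3705

y_0 = 3.250000: f = 21.328125, f' = 31.687500 → y_1 = 3.250000 - (21.328125)/(31.687500) = 2.576923
y_1 = 2.576923: f = 4.112142, f' = 19.921598 → y_2 = 2.576923 - (4.112142)/(19.921598) = 2.370507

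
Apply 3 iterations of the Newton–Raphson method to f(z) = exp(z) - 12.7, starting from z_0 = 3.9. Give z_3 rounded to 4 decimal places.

f'(z) = exp(z)
z_0 = 3.900000: f = 36.702449, f' = 49.402449 → z_1 = 3.900000 - (36.702449)/(49.402449) = 3.157072
z_1 = 3.157072: f = 10.801689, f' = 23.501689 → z_2 = 3.157072 - (10.801689)/(23.501689) = 2.697459
z_2 = 2.697459: f = 2.141970, f' = 14.841970 → z_3 = 2.697459 - (2.141970)/(14.841970) = 2.553141

2.5531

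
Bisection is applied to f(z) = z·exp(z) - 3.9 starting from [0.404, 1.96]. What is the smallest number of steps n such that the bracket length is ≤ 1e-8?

28

Initial width b − a = 1.96 − 0.404 = 1.556000.
After n steps the width is (b−a)/2^n; need (b−a)/2^n ≤ 1e-8.
So n ≥ log₂(1.556000/1e-8) = log₂(155600000.0000) ≈ 27.2133.
Hence n = 28.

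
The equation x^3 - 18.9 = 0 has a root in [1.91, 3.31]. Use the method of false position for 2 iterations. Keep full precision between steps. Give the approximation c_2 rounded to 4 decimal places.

2.6241

f(1.910000) = -11.932129, f(3.310000) = 17.364691
step 1: c = 2.480198, f(c) = -3.643359 < 0 → new bracket [2.480198, 3.310000]
step 2: c = 2.624108, f(c) = -0.830549 < 0 → new bracket [2.624108, 3.310000]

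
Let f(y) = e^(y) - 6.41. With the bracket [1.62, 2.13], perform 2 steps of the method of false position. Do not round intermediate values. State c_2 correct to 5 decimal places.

1.85368

f(1.620000) = -1.356910, f(2.130000) = 2.004867
step 1: c = 1.825851, f(c) = -0.201926 < 0 → new bracket [1.825851, 2.130000]
step 2: c = 1.853681, f(c) = -0.026727 < 0 → new bracket [1.853681, 2.130000]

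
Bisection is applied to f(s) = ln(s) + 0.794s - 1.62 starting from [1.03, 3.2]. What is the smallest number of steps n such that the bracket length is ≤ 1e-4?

15

Initial width b − a = 3.2 − 1.03 = 2.170000.
After n steps the width is (b−a)/2^n; need (b−a)/2^n ≤ 1e-4.
So n ≥ log₂(2.170000/1e-4) = log₂(21700.0000) ≈ 14.4054.
Hence n = 15.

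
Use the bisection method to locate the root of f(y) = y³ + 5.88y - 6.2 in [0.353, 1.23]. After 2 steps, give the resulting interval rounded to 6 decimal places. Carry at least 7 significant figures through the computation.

f(0.353000) = -4.080373, f(1.230000) = 2.893267 (opposite signs)
step 1: m = 0.791500, f(m) = -1.050127 < 0 → root in [0.791500, 1.230000]
step 2: m = 1.010750, f(m) = 0.775808 > 0 → root in [0.791500, 1.010750]

[0.791500, 1.010750]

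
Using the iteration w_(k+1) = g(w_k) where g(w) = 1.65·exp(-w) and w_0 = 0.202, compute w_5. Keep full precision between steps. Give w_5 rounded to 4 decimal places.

w_1 = g(0.202000) = 1.348207
w_2 = g(1.348207) = 0.428514
w_3 = g(0.428514) = 1.074936
w_4 = g(1.074936) = 0.563177
w_5 = g(0.563177) = 0.939505

0.9395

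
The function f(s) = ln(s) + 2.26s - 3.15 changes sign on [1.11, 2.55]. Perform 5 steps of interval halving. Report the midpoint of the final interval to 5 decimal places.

1.26750

f(1.110000) = -0.537040, f(2.550000) = 3.549093 (opposite signs)
step 1: m = 1.830000, f(m) = 1.590116 > 0 → root in [1.110000, 1.830000]
step 2: m = 1.470000, f(m) = 0.557462 > 0 → root in [1.110000, 1.470000]
step 3: m = 1.290000, f(m) = 0.020042 > 0 → root in [1.110000, 1.290000]
step 4: m = 1.200000, f(m) = -0.255678 < 0 → root in [1.200000, 1.290000]
step 5: m = 1.245000, f(m) = -0.117164 < 0 → root in [1.245000, 1.290000]
Midpoint of [1.245000, 1.290000] = 1.267500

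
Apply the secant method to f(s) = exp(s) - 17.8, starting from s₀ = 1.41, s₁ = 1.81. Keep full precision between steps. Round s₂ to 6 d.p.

4.131092

f(s_0) = -13.704045, f(s_1) = -11.689553
s_2 = 1.810000 - (-11.689553)·(1.810000 - 1.410000)/(-11.689553 - (-13.704045)) = 4.131092; f(s_2) = 44.445849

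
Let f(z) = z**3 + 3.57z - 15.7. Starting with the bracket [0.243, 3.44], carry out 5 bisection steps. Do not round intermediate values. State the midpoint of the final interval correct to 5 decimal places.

f(0.243000) = -14.818141, f(3.440000) = 37.288384 (opposite signs)
step 1: m = 1.841500, f(m) = -2.881093 < 0 → root in [1.841500, 3.440000]
step 2: m = 2.640750, f(m) = 12.142908 > 0 → root in [1.841500, 2.640750]
step 3: m = 2.241125, f(m) = 3.557183 > 0 → root in [1.841500, 2.241125]
step 4: m = 2.041313, f(m) = 0.093546 > 0 → root in [1.841500, 2.041313]
step 5: m = 1.941406, f(m) = -1.451906 < 0 → root in [1.941406, 2.041313]
Midpoint of [1.941406, 2.041313] = 1.991359

1.99136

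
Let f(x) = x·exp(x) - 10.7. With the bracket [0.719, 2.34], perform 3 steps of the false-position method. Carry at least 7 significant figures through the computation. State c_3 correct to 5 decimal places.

1.74064

f(0.719000) = -9.224339, f(2.340000) = 13.592094
step 1: c = 1.374346, f(c) = -5.267912 < 0 → new bracket [1.374346, 2.340000]
step 2: c = 1.644069, f(c) = -2.189989 < 0 → new bracket [1.644069, 2.340000]
step 3: c = 1.740639, f(c) = -0.776637 < 0 → new bracket [1.740639, 2.340000]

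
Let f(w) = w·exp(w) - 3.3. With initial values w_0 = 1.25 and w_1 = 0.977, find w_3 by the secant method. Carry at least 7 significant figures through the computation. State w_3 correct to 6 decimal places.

1.100537

f(w_0) = 1.062929, f(w_1) = -0.704624
w_2 = 0.977000 - (-0.704624)·(0.977000 - 1.250000)/(-0.704624 - (1.062929)) = 1.085830; f(w_2) = -0.083885
w_3 = 1.085830 - (-0.083885)·(1.085830 - 0.977000)/(-0.083885 - (-0.704624)) = 1.100537; f(w_3) = 0.007970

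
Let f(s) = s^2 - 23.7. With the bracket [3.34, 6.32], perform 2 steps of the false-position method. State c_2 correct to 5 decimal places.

4.83784

f(3.340000) = -12.544400, f(6.320000) = 16.242400
step 1: c = 4.638592, f(c) = -2.183463 < 0 → new bracket [4.638592, 6.320000]
step 2: c = 4.837839, f(c) = -0.295316 < 0 → new bracket [4.837839, 6.320000]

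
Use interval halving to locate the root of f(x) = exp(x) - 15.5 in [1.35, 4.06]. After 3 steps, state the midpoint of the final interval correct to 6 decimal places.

f(1.350000) = -11.642574, f(4.060000) = 42.474311 (opposite signs)
step 1: m = 2.705000, f(m) = -0.545683 < 0 → root in [2.705000, 4.060000]
step 2: m = 3.382500, f(m) = 13.944290 > 0 → root in [2.705000, 3.382500]
step 3: m = 3.043750, f(m) = 5.483785 > 0 → root in [2.705000, 3.043750]
Midpoint of [2.705000, 3.043750] = 2.874375

2.874375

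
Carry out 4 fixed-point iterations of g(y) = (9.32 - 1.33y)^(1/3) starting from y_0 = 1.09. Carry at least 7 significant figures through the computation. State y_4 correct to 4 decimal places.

y_1 = g(1.090000) = 1.989133
y_2 = g(1.989133) = 1.882805
y_3 = g(1.882805) = 1.896009
y_4 = g(1.896009) = 1.894379

1.8944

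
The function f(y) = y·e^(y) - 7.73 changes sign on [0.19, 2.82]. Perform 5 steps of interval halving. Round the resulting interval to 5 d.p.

[1.50500, 1.58719]

f(0.190000) = -7.500243, f(2.820000) = 39.580719 (opposite signs)
step 1: m = 1.505000, f(m) = -0.951249 < 0 → root in [1.505000, 2.820000]
step 2: m = 2.162500, f(m) = 11.068272 > 0 → root in [1.505000, 2.162500]
step 3: m = 1.833750, f(m) = 3.744338 > 0 → root in [1.505000, 1.833750]
step 4: m = 1.669375, f(m) = 1.132459 > 0 → root in [1.505000, 1.669375]
step 5: m = 1.587187, f(m) = 0.031310 > 0 → root in [1.505000, 1.587187]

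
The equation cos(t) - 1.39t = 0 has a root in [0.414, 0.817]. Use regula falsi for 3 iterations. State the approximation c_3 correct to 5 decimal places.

0.59555

False-position update: c = (a·f(b) − b·f(a))/(f(b) − f(a)); replace the endpoint whose sign matches f(c).
f(0.414000) = 0.340059, f(0.817000) = -0.451218
step 1: c = 0.587193, f(c) = 0.016301 > 0 → new bracket [0.587193, 0.817000]
step 2: c = 0.595206, f(c) = 0.000697 > 0 → new bracket [0.595206, 0.817000]
step 3: c = 0.595548, f(c) = 0.000030 > 0 → new bracket [0.595548, 0.817000]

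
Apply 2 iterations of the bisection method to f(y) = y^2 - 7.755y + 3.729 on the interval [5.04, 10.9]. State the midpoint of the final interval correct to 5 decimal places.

7.23750

f(5.040000) = -9.954600, f(10.900000) = 38.009500 (opposite signs)
step 1: m = 7.970000, f(m) = 5.442550 > 0 → root in [5.040000, 7.970000]
step 2: m = 6.505000, f(m) = -4.402250 < 0 → root in [6.505000, 7.970000]
Midpoint of [6.505000, 7.970000] = 7.237500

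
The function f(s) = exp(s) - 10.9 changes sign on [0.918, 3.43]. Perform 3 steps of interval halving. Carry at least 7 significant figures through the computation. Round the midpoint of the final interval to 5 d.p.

f(0.918000) = -8.395723, f(3.430000) = 19.976643 (opposite signs)
step 1: m = 2.174000, f(m) = -2.106613 < 0 → root in [2.174000, 3.430000]
step 2: m = 2.802000, f(m) = 5.577569 > 0 → root in [2.174000, 2.802000]
step 3: m = 2.488000, f(m) = 1.137178 > 0 → root in [2.174000, 2.488000]
Midpoint of [2.174000, 2.488000] = 2.331000

2.33100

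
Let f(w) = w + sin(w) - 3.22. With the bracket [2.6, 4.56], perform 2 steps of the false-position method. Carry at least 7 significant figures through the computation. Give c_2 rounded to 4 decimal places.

False-position update: c = (a·f(b) − b·f(a))/(f(b) − f(a)); replace the endpoint whose sign matches f(c).
f(2.600000) = -0.104499, f(4.560000) = 0.351589
step 1: c = 3.049075, f(c) = -0.078539 < 0 → new bracket [3.049075, 4.560000]
step 2: c = 3.324962, f(c) = -0.077381 < 0 → new bracket [3.324962, 4.560000]

3.3250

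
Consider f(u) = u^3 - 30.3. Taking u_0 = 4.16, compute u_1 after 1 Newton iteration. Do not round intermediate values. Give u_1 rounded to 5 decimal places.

Newton update: u ← u − f(u)/f'(u).
f'(u) = 3u^2
u_0 = 4.160000: f = 41.691296, f' = 51.916800 → u_1 = 4.160000 - (41.691296)/(51.916800) = 3.356959

3.35696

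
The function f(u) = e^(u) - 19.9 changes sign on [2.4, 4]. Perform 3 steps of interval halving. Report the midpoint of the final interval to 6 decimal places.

2.900000

f(2.400000) = -8.876824, f(4.000000) = 34.698150 (opposite signs)
step 1: m = 3.200000, f(m) = 4.632530 > 0 → root in [2.400000, 3.200000]
step 2: m = 2.800000, f(m) = -3.455353 < 0 → root in [2.800000, 3.200000]
step 3: m = 3.000000, f(m) = 0.185537 > 0 → root in [2.800000, 3.000000]
Midpoint of [2.800000, 3.000000] = 2.900000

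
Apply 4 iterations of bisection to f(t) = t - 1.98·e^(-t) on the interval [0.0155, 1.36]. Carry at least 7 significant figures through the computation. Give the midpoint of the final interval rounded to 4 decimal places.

f(0.015500) = -1.934047, f(1.360000) = 0.851812 (opposite signs)
step 1: m = 0.687750, f(m) = -0.307608 < 0 → root in [0.687750, 1.360000]
step 2: m = 1.023875, f(m) = 0.312658 > 0 → root in [0.687750, 1.023875]
step 3: m = 0.855813, f(m) = 0.014436 > 0 → root in [0.687750, 0.855813]
step 4: m = 0.771781, f(m) = -0.143353 < 0 → root in [0.771781, 0.855813]
Midpoint of [0.771781, 0.855813] = 0.813797

0.8138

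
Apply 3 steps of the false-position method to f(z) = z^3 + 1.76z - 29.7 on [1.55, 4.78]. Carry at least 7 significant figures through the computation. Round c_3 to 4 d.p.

f(1.550000) = -23.248125, f(4.780000) = 87.928152
step 1: c = 2.225427, f(c) = -14.761767 < 0 → new bracket [2.225427, 4.780000]
step 2: c = 2.592649, f(c) = -7.709594 < 0 → new bracket [2.592649, 4.780000]
step 3: c = 2.768977, f(c) = -3.596212 < 0 → new bracket [2.768977, 4.780000]

2.7690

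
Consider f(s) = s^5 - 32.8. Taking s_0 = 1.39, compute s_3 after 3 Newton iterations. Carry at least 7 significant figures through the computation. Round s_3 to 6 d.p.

2.114084

f'(s) = 5s^4
s_0 = 1.390000: f = -27.611116, f' = 18.665052 → s_1 = 1.390000 - (-27.611116)/(18.665052) = 2.869295
s_1 = 2.869295: f = 161.680428, f' = 338.899341 → s_2 = 2.869295 - (161.680428)/(338.899341) = 2.392220
s_2 = 2.392220: f = 45.543937, f' = 163.747364 → s_3 = 2.392220 - (45.543937)/(163.747364) = 2.114084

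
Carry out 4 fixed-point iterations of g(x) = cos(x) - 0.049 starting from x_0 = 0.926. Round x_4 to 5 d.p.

x_1 = g(0.926000) = 0.552036
x_2 = g(0.552036) = 0.802459
x_3 = g(0.802459) = 0.645941
x_4 = g(0.645941) = 0.749534

0.74953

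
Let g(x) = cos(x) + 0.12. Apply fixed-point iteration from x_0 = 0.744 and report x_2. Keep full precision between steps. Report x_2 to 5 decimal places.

x_1 = g(0.744000) = 0.855766
x_2 = g(0.855766) = 0.775641

0.77564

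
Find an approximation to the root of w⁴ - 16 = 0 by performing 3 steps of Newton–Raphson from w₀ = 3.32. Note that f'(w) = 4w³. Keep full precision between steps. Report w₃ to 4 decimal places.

2.0205

w_0 = 3.320000: f = 105.493302, f' = 146.377472 → w_1 = 3.320000 - (105.493302)/(146.377472) = 2.599306
w_1 = 2.599306: f = 29.648859, f' = 70.247753 → w_2 = 2.599306 - (29.648859)/(70.247753) = 2.177245
w_2 = 2.177245: f = 6.471357, f' = 41.284019 → w_3 = 2.177245 - (6.471357)/(41.284019) = 2.020493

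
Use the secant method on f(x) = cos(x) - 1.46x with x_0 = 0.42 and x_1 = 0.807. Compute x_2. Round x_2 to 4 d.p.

Secant update: x_(k+1) = x_k − f(x_k)·(x_k − x_(k-1))/(f(x_k) − f(x_(k-1))).
f(x_0) = 0.299889, f(x_1) = -0.486552
x_2 = 0.807000 - (-0.486552)·(0.807000 - 0.420000)/(-0.486552 - (0.299889)) = 0.567572; f(x_2) = 0.014553

0.5676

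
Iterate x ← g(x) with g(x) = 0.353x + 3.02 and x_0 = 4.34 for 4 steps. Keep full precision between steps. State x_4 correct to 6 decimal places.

x_1 = g(4.340000) = 4.552020
x_2 = g(4.552020) = 4.626863
x_3 = g(4.626863) = 4.653283
x_4 = g(4.653283) = 4.662609

4.662609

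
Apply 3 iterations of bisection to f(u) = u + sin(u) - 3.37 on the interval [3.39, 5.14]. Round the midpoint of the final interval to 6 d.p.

f(3.390000) = -0.225861, f(5.140000) = 0.860041 (opposite signs)
step 1: m = 4.265000, f(m) = -0.006580 < 0 → root in [4.265000, 5.140000]
step 2: m = 4.702500, f(m) = 0.332549 > 0 → root in [4.265000, 4.702500]
step 3: m = 4.483750, f(m) = 0.139774 > 0 → root in [4.265000, 4.483750]
Midpoint of [4.265000, 4.483750] = 4.374375

4.374375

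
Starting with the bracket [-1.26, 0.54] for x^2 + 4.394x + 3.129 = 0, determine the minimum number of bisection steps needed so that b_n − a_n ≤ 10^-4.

15

Initial width b − a = 0.54 − -1.26 = 1.800000.
After n steps the width is (b−a)/2^n; need (b−a)/2^n ≤ 10^-4.
So n ≥ log₂(1.800000/10^-4) = log₂(18000.0000) ≈ 14.1357.
Hence n = 15.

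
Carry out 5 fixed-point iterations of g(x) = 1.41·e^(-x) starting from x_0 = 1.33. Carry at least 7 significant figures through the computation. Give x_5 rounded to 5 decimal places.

x_1 = g(1.330000) = 0.372913
x_2 = g(0.372913) = 0.971103
x_3 = g(0.971103) = 0.533918
x_4 = g(0.533918) = 0.826688
x_5 = g(0.826688) = 0.616869

0.61687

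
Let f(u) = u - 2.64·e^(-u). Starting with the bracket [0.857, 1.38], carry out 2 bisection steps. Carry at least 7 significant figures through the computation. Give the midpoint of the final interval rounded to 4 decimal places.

0.9224

f(0.857000) = -0.263504, f(1.380000) = 0.715833 (opposite signs)
step 1: m = 1.118500, f(m) = 0.255828 > 0 → root in [0.857000, 1.118500]
step 2: m = 0.987750, f(m) = 0.004578 > 0 → root in [0.857000, 0.987750]
Midpoint of [0.857000, 0.987750] = 0.922375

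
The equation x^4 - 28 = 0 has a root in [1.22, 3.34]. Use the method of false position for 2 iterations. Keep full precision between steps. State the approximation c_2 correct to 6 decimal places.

1.957765

False-position update: c = (a·f(b) − b·f(a))/(f(b) − f(a)); replace the endpoint whose sign matches f(c).
f(1.220000) = -25.784665, f(3.340000) = 96.447411
step 1: c = 1.667211, f(c) = -20.273871 < 0 → new bracket [1.667211, 3.340000]
step 2: c = 1.957765, f(c) = -13.309297 < 0 → new bracket [1.957765, 3.340000]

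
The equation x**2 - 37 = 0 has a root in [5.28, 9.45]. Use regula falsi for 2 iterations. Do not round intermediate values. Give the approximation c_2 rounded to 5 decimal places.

f(5.280000) = -9.121600, f(9.450000) = 52.302500
step 1: c = 5.899253, f(c) = -2.198811 < 0 → new bracket [5.899253, 9.450000]
step 2: c = 6.042505, f(c) = -0.488130 < 0 → new bracket [6.042505, 9.450000]

6.04251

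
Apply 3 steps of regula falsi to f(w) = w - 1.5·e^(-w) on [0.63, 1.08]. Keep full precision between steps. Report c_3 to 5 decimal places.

f(0.630000) = -0.168888, f(1.080000) = 0.570607
step 1: c = 0.732772, f(c) = 0.011910 > 0 → new bracket [0.630000, 0.732772]
step 2: c = 0.726002, f(c) = 0.000243 > 0 → new bracket [0.630000, 0.726002]
step 3: c = 0.725864, f(c) = 0.000005 > 0 → new bracket [0.630000, 0.725864]

0.72586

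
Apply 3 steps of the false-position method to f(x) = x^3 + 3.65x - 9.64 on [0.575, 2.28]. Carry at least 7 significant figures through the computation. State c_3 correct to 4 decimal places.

f(0.575000) = -7.351141, f(2.280000) = 10.534352
step 1: c = 1.275774, f(c) = -2.906973 < 0 → new bracket [1.275774, 2.280000]
step 2: c = 1.492960, f(c) = -0.862998 < 0 → new bracket [1.492960, 2.280000]
step 3: c = 1.552554, f(c) = -0.230869 < 0 → new bracket [1.552554, 2.280000]

1.5526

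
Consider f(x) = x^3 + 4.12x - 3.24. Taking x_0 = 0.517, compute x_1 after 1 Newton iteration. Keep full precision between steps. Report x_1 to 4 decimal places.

Newton update: x ← x − f(x)/f'(x).
f'(x) = 3x^2 + 4.12
x_0 = 0.517000: f = -0.971772, f' = 4.921867 → x_1 = 0.517000 - (-0.971772)/(4.921867) = 0.714440

0.7144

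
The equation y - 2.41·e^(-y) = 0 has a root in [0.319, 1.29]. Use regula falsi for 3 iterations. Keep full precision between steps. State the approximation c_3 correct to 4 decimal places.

f(0.319000) = -1.432770, f(1.290000) = 0.626597
step 1: c = 0.994557, f(c) = 0.103128 > 0 → new bracket [0.319000, 0.994557]
step 2: c = 0.949196, f(c) = 0.016401 > 0 → new bracket [0.319000, 0.949196]
step 3: c = 0.942064, f(c) = 0.002592 > 0 → new bracket [0.319000, 0.942064]

0.9421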